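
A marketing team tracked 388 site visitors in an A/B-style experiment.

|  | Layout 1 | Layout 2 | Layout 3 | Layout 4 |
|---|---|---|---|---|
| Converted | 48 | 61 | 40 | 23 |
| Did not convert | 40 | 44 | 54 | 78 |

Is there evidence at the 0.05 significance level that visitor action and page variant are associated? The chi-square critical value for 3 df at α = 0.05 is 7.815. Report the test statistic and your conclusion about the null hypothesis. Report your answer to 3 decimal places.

Row totals: 172, 216. Column totals: 88, 105, 94, 101. Grand total N = 388.
Expected counts (row total × column total / N):
  Converted, Layout 1: 172×88/388 = 39.0103
  Converted, Layout 2: 172×105/388 = 46.5464
  Converted, Layout 3: 172×94/388 = 41.6701
  Converted, Layout 4: 172×101/388 = 44.7732
  Did not convert, Layout 1: 216×88/388 = 48.9897
  Did not convert, Layout 2: 216×105/388 = 58.4536
  Did not convert, Layout 3: 216×94/388 = 52.3299
  Did not convert, Layout 4: 216×101/388 = 56.2268
Contributions (O − E)²/E:
  (48 − 39.0103)²/39.0103 = 2.0716
  (61 − 46.5464)²/46.5464 = 4.4881
  (40 − 41.6701)²/41.6701 = 0.0669
  (23 − 44.7732)²/44.7732 = 10.5883
  (40 − 48.9897)²/48.9897 = 1.6496
  (44 − 58.4536)²/58.4536 = 3.5739
  (54 − 52.3299)²/52.3299 = 0.0533
  (78 − 56.2268)²/56.2268 = 8.4314
χ² = 2.0716 + 4.4881 + 0.0669 + 10.5883 + 1.6496 + 3.5739 + 0.0533 + 8.4314 = 30.923
df = (2−1)(4−1) = 3. Since 30.923 > 7.815, reject the null hypothesis of independence at α = 0.05.

30.923; reject H₀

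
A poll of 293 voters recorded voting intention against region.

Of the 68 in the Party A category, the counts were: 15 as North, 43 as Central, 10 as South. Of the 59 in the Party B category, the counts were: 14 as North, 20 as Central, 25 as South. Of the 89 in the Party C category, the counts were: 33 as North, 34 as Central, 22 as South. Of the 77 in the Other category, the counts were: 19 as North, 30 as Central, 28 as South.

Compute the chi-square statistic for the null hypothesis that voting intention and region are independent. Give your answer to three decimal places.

Row totals: 68, 59, 89, 77. Column totals: 81, 127, 85. Grand total N = 293.
Expected counts (row total × column total / N):
  Party A, North: 68×81/293 = 18.79863
  Party A, Central: 68×127/293 = 29.47440
  Party A, South: 68×85/293 = 19.72696
  Party B, North: 59×81/293 = 16.31058
  Party B, Central: 59×127/293 = 25.57338
  Party B, South: 59×85/293 = 17.11604
  Party C, North: 89×81/293 = 24.60410
  Party C, Central: 89×127/293 = 38.57679
  Party C, South: 89×85/293 = 25.81911
  Other, North: 77×81/293 = 21.28669
  Other, Central: 77×127/293 = 33.37543
  Other, South: 77×85/293 = 22.33788
Contributions (O − E)²/E:
  (15 − 18.79863)²/18.79863 = 0.7676
  (43 − 29.47440)²/29.47440 = 6.2068
  (10 − 19.72696)²/19.72696 = 4.7962
  (14 − 16.31058)²/16.31058 = 0.3273
  (20 − 25.57338)²/25.57338 = 1.2146
  (25 − 17.11604)²/17.11604 = 3.6315
  (33 − 24.60410)²/24.60410 = 2.8650
  (34 − 38.57679)²/38.57679 = 0.5430
  (22 − 25.81911)²/25.81911 = 0.5649
  (19 − 21.28669)²/21.28669 = 0.2456
  (30 − 33.37543)²/33.37543 = 0.3414
  (28 − 22.33788)²/22.33788 = 1.4352
χ² = 0.7676 + 6.2068 + 4.7962 + 0.3273 + 1.2146 + 3.6315 + 2.8650 + 0.5430 + 0.5649 + 0.2456 + 0.3414 + 1.4352 = 22.939

22.939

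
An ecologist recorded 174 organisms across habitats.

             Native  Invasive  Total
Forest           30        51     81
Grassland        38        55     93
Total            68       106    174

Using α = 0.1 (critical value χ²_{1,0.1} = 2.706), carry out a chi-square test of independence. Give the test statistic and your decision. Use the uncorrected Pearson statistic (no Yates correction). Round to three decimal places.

Grand total N = 174.
Expected counts (row total × column total / N):
  Forest, Native: 81×68/174 = 31.6552
  Forest, Invasive: 81×106/174 = 49.3448
  Grassland, Native: 93×68/174 = 36.3448
  Grassland, Invasive: 93×106/174 = 56.6552
Contributions (O − E)²/E:
  (30 − 31.6552)²/31.6552 = 0.0865
  (51 − 49.3448)²/49.3448 = 0.0555
  (38 − 36.3448)²/36.3448 = 0.0754
  (55 − 56.6552)²/56.6552 = 0.0484
χ² = 0.0865 + 0.0555 + 0.0754 + 0.0484 = 0.266
df = (2−1)(2−1) = 1. Since 0.266 < 2.706, fail to reject the null hypothesis of independence at α = 0.1.

0.266; fail to reject H₀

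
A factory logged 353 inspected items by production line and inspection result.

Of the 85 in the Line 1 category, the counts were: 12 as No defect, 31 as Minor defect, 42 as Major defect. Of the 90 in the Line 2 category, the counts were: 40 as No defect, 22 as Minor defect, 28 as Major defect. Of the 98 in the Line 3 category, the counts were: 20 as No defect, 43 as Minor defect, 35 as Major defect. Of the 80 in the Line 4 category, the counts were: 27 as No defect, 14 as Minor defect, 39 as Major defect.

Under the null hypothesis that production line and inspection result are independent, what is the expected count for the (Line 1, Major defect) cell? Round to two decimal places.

34.67

Row total (Line 1) = 85; column total (Major defect) = 144; grand total N = 353.
Expected count = (row total × column total) / N = 85 × 144 / 353 = 34.67.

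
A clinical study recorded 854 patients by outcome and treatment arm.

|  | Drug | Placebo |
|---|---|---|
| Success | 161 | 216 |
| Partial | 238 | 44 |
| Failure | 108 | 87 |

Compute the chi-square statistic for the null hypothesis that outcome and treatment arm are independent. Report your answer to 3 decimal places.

117.909

Row totals: 377, 282, 195. Column totals: 507, 347. Grand total N = 854.
Expected counts (row total × column total / N):
  Success, Drug: 377×507/854 = 223.8162
  Success, Placebo: 377×347/854 = 153.1838
  Partial, Drug: 282×507/854 = 167.4169
  Partial, Placebo: 282×347/854 = 114.5831
  Failure, Drug: 195×507/854 = 115.7670
  Failure, Placebo: 195×347/854 = 79.2330
Contributions (O − E)²/E:
  (161 − 223.8162)²/223.8162 = 17.6300
  (216 − 153.1838)²/153.1838 = 25.7591
  (238 − 167.4169)²/167.4169 = 29.7579
  (44 − 114.5831)²/114.5831 = 43.4791
  (108 − 115.7670)²/115.7670 = 0.5211
  (87 − 79.2330)²/79.2330 = 0.7614
χ² = 17.6300 + 25.7591 + 29.7579 + 43.4791 + 0.5211 + 0.7614 = 117.909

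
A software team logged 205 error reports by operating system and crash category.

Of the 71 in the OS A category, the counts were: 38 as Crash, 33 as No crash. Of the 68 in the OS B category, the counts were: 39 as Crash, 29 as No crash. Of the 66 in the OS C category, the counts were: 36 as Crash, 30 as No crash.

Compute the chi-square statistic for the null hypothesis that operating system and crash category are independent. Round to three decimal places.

Row totals: 71, 68, 66. Column totals: 113, 92. Grand total N = 205.
Expected counts (row total × column total / N):
  OS A, Crash: 71×113/205 = 39.1366
  OS A, No crash: 71×92/205 = 31.8634
  OS B, Crash: 68×113/205 = 37.4829
  OS B, No crash: 68×92/205 = 30.5171
  OS C, Crash: 66×113/205 = 36.3805
  OS C, No crash: 66×92/205 = 29.6195
Contributions (O − E)²/E:
  (38 − 39.1366)²/39.1366 = 0.0330
  (33 − 31.8634)²/31.8634 = 0.0405
  (39 − 37.4829)²/37.4829 = 0.0614
  (29 − 30.5171)²/30.5171 = 0.0754
  (36 − 36.3805)²/36.3805 = 0.0040
  (30 − 29.6195)²/29.6195 = 0.0049
χ² = 0.0330 + 0.0405 + 0.0614 + 0.0754 + 0.0040 + 0.0049 = 0.219

0.219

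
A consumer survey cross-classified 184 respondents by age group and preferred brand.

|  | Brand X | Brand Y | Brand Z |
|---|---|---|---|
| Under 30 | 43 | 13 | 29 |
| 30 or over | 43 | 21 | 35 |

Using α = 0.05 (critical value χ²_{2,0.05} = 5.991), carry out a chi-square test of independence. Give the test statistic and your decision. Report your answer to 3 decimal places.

Row totals: 85, 99. Column totals: 86, 34, 64. Grand total N = 184.
Expected counts (row total × column total / N):
  Under 30, Brand X: 85×86/184 = 39.7283
  Under 30, Brand Y: 85×34/184 = 15.7065
  Under 30, Brand Z: 85×64/184 = 29.5652
  30 or over, Brand X: 99×86/184 = 46.2717
  30 or over, Brand Y: 99×34/184 = 18.2935
  30 or over, Brand Z: 99×64/184 = 34.4348
Contributions (O − E)²/E:
  (43 − 39.7283)²/39.7283 = 0.2694
  (13 − 15.7065)²/15.7065 = 0.4664
  (29 − 29.5652)²/29.5652 = 0.0108
  (43 − 46.2717)²/46.2717 = 0.2313
  (21 − 18.2935)²/18.2935 = 0.4004
  (35 − 34.4348)²/34.4348 = 0.0093
χ² = 0.2694 + 0.4664 + 0.0108 + 0.2313 + 0.4004 + 0.0093 = 1.388
df = (2−1)(3−1) = 2. Since 1.388 < 5.991, fail to reject the null hypothesis of independence at α = 0.05.

1.388; fail to reject H₀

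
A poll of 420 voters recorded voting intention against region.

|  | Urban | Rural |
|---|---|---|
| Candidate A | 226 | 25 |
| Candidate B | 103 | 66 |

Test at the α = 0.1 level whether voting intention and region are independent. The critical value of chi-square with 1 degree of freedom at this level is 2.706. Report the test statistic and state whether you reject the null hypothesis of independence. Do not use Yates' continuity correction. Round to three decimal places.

Row totals: 251, 169. Column totals: 329, 91. Grand total N = 420.
Expected counts (row total × column total / N):
  Candidate A, Urban: 251×329/420 = 196.6167
  Candidate A, Rural: 251×91/420 = 54.3833
  Candidate B, Urban: 169×329/420 = 132.3833
  Candidate B, Rural: 169×91/420 = 36.6167
Contributions (O − E)²/E:
  (226 − 196.6167)²/196.6167 = 4.3912
  (25 − 54.3833)²/54.3833 = 15.8758
  (103 − 132.3833)²/132.3833 = 6.5218
  (66 − 36.6167)²/36.6167 = 23.5788
χ² = 4.3912 + 15.8758 + 6.5218 + 23.5788 = 50.368
df = (2−1)(2−1) = 1. Since 50.368 > 2.706, reject the null hypothesis of independence at α = 0.1.

50.368; reject H₀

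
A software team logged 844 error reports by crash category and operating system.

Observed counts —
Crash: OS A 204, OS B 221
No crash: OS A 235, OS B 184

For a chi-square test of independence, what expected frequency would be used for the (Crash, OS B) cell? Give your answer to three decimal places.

203.940

Row total (Crash) = 425; column total (OS B) = 405; grand total N = 844.
Expected count = (row total × column total) / N = 425 × 405 / 844 = 203.940.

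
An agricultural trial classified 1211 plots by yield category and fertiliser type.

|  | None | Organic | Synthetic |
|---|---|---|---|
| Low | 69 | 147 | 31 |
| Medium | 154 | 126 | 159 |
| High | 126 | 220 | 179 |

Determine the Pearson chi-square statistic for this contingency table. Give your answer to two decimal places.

Row totals: 247, 439, 525. Column totals: 349, 493, 369. Grand total N = 1211.
Expected counts (row total × column total / N):
  Low, None: 247×349/1211 = 71.183
  Low, Organic: 247×493/1211 = 100.554
  Low, Synthetic: 247×369/1211 = 75.263
  Medium, None: 439×349/1211 = 126.516
  Medium, Organic: 439×493/1211 = 178.718
  Medium, Synthetic: 439×369/1211 = 133.766
  High, None: 525×349/1211 = 151.301
  High, Organic: 525×493/1211 = 213.728
  High, Synthetic: 525×369/1211 = 159.971
Contributions (O − E)²/E:
  (69 − 71.183)²/71.183 = 0.0669
  (147 − 100.554)²/100.554 = 21.4535
  (31 − 75.263)²/75.263 = 26.0316
  (154 − 126.516)²/126.516 = 5.9706
  (126 − 178.718)²/178.718 = 15.5507
  (159 − 133.766)²/133.766 = 4.7602
  (126 − 151.301)²/151.301 = 4.2309
  (220 − 213.728)²/213.728 = 0.1841
  (179 − 159.971)²/159.971 = 2.2636
χ² = 0.0669 + 21.4535 + 26.0316 + 5.9706 + 15.5507 + 4.7602 + 4.2309 + 0.1841 + 2.2636 = 80.51

80.51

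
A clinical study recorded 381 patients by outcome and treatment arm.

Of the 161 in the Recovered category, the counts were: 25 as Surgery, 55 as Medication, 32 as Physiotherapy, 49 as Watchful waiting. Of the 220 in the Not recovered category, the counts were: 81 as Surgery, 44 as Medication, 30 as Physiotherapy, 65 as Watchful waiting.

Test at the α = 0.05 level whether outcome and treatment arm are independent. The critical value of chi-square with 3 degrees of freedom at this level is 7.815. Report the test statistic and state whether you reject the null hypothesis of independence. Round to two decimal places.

Row totals: 161, 220. Column totals: 106, 99, 62, 114. Grand total N = 381.
Expected counts (row total × column total / N):
  Recovered, Surgery: 161×106/381 = 44.793
  Recovered, Medication: 161×99/381 = 41.835
  Recovered, Physiotherapy: 161×62/381 = 26.199
  Recovered, Watchful waiting: 161×114/381 = 48.173
  Not recovered, Surgery: 220×106/381 = 61.207
  Not recovered, Medication: 220×99/381 = 57.165
  Not recovered, Physiotherapy: 220×62/381 = 35.801
  Not recovered, Watchful waiting: 220×114/381 = 65.827
Contributions (O − E)²/E:
  (25 − 44.793)²/44.793 = 8.7461
  (55 − 41.835)²/41.835 = 4.1429
  (32 − 26.199)²/26.199 = 1.2845
  (49 − 48.173)²/48.173 = 0.0142
  (81 − 61.207)²/61.207 = 6.4006
  (44 − 57.165)²/57.165 = 3.0319
  (30 − 35.801)²/35.801 = 0.9400
  (65 − 65.827)²/65.827 = 0.0104
χ² = 8.7461 + 4.1429 + 1.2845 + 0.0142 + 6.4006 + 3.0319 + 0.9400 + 0.0104 = 24.57
df = (2−1)(4−1) = 3. Since 24.57 > 7.815, reject the null hypothesis of independence at α = 0.05.

24.57; reject H₀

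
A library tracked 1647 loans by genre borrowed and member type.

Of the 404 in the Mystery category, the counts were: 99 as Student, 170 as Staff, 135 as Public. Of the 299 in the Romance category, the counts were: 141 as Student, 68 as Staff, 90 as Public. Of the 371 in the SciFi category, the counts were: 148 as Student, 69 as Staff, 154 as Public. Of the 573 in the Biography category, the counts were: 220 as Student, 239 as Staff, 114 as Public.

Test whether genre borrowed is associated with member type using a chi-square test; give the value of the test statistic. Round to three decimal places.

119.968

Row totals: 404, 299, 371, 573. Column totals: 608, 546, 493. Grand total N = 1647.
Expected counts (row total × column total / N):
  Mystery, Student: 404×608/1647 = 149.1390
  Mystery, Staff: 404×546/1647 = 133.9308
  Mystery, Public: 404×493/1647 = 120.9302
  Romance, Student: 299×608/1647 = 110.3777
  Romance, Staff: 299×546/1647 = 99.1220
  Romance, Public: 299×493/1647 = 89.5003
  SciFi, Student: 371×608/1647 = 136.9569
  SciFi, Staff: 371×546/1647 = 122.9909
  SciFi, Public: 371×493/1647 = 111.0522
  Biography, Student: 573×608/1647 = 211.5264
  Biography, Staff: 573×546/1647 = 189.9563
  Biography, Public: 573×493/1647 = 171.5173
Contributions (O − E)²/E:
  (99 − 149.1390)²/149.1390 = 16.8562
  (170 − 133.9308)²/133.9308 = 9.7139
  (135 − 120.9302)²/120.9302 = 1.6370
  (141 − 110.3777)²/110.3777 = 8.4956
  (68 − 99.1220)²/99.1220 = 9.7716
  (90 − 89.5003)²/89.5003 = 0.0028
  (148 − 136.9569)²/136.9569 = 0.8904
  (69 − 122.9909)²/122.9909 = 23.7011
  (154 − 111.0522)²/111.0522 = 16.6094
  (220 − 211.5264)²/211.5264 = 0.3394
  (239 − 189.9563)²/189.9563 = 12.6623
  (114 − 171.5173)²/171.5173 = 19.2881
χ² = 16.8562 + 9.7139 + 1.6370 + 8.4956 + 9.7716 + 0.0028 + 0.8904 + 23.7011 + 16.6094 + 0.3394 + 12.6623 + 19.2881 = 119.968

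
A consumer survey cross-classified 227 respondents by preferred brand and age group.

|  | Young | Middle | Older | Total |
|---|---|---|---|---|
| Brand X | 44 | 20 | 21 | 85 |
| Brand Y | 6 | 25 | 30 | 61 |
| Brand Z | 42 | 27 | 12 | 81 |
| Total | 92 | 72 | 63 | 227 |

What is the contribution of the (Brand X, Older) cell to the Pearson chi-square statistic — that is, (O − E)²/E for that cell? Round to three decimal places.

Row total (Brand X) = 85; column total (Older) = 63; N = 227.
Expected count E = 85 × 63 / 227 = 23.5903.
Contribution = (O − E)²/E = (21 − 23.5903)² / 23.5903 = 0.284.

0.284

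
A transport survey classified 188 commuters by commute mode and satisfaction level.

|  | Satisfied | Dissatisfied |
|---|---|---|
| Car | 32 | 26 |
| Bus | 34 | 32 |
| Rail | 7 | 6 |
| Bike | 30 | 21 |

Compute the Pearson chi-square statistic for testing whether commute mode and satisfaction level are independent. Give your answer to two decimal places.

0.63

Row totals: 58, 66, 13, 51. Column totals: 103, 85. Grand total N = 188.
Expected counts (row total × column total / N):
  Car, Satisfied: 58×103/188 = 31.777
  Car, Dissatisfied: 58×85/188 = 26.223
  Bus, Satisfied: 66×103/188 = 36.160
  Bus, Dissatisfied: 66×85/188 = 29.840
  Rail, Satisfied: 13×103/188 = 7.122
  Rail, Dissatisfied: 13×85/188 = 5.878
  Bike, Satisfied: 51×103/188 = 27.941
  Bike, Dissatisfied: 51×85/188 = 23.059
Contributions (O − E)²/E:
  (32 − 31.777)²/31.777 = 0.0016
  (26 − 26.223)²/26.223 = 0.0019
  (34 − 36.160)²/36.160 = 0.1290
  (32 − 29.840)²/29.840 = 0.1564
  (7 − 7.122)²/7.122 = 0.0021
  (6 − 5.878)²/5.878 = 0.0025
  (30 − 27.941)²/27.941 = 0.1517
  (21 − 23.059)²/23.059 = 0.1839
χ² = 0.0016 + 0.0019 + 0.1290 + 0.1564 + 0.0021 + 0.0025 + 0.1517 + 0.1839 = 0.63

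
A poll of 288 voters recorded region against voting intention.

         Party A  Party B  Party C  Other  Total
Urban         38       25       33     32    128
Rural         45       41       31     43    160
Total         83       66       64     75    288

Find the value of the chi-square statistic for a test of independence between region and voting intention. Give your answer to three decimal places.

Grand total N = 288.
Expected counts (row total × column total / N):
  Urban, Party A: 128×83/288 = 36.8889
  Urban, Party B: 128×66/288 = 29.3333
  Urban, Party C: 128×64/288 = 28.4444
  Urban, Other: 128×75/288 = 33.3333
  Rural, Party A: 160×83/288 = 46.1111
  Rural, Party B: 160×66/288 = 36.6667
  Rural, Party C: 160×64/288 = 35.5556
  Rural, Other: 160×75/288 = 41.6667
Contributions (O − E)²/E:
  (38 − 36.8889)²/36.8889 = 0.0335
  (25 − 29.3333)²/29.3333 = 0.6401
  (33 − 28.4444)²/28.4444 = 0.7296
  (32 − 33.3333)²/33.3333 = 0.0533
  (45 − 46.1111)²/46.1111 = 0.0268
  (41 − 36.6667)²/36.6667 = 0.5121
  (31 − 35.5556)²/35.5556 = 0.5837
  (43 − 41.6667)²/41.6667 = 0.0427
χ² = 0.0335 + 0.6401 + 0.7296 + 0.0533 + 0.0268 + 0.5121 + 0.5837 + 0.0427 = 2.622

2.622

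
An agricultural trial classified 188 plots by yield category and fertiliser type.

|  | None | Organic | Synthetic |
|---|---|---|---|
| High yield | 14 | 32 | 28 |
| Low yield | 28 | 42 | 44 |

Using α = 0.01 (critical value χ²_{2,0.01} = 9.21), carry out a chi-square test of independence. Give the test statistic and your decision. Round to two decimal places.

Row totals: 74, 114. Column totals: 42, 74, 72. Grand total N = 188.
Expected counts (row total × column total / N):
  High yield, None: 74×42/188 = 16.532
  High yield, Organic: 74×74/188 = 29.128
  High yield, Synthetic: 74×72/188 = 28.340
  Low yield, None: 114×42/188 = 25.468
  Low yield, Organic: 114×74/188 = 44.872
  Low yield, Synthetic: 114×72/188 = 43.660
Contributions (O − E)²/E:
  (14 − 16.532)²/16.532 = 0.3878
  (32 − 29.128)²/29.128 = 0.2832
  (28 − 28.340)²/28.340 = 0.0041
  (28 − 25.468)²/25.468 = 0.2517
  (42 − 44.872)²/44.872 = 0.1838
  (44 − 43.660)²/43.660 = 0.0026
χ² = 0.3878 + 0.2832 + 0.0041 + 0.2517 + 0.1838 + 0.0026 = 1.11
df = (2−1)(3−1) = 2. Since 1.11 < 9.21, fail to reject the null hypothesis of independence at α = 0.01.

1.11; fail to reject H₀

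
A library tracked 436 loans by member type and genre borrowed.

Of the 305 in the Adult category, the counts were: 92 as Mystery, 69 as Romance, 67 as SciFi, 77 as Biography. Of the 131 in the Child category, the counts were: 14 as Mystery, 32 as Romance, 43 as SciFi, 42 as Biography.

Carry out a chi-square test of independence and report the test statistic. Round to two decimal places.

Row totals: 305, 131. Column totals: 106, 101, 110, 119. Grand total N = 436.
Expected counts (row total × column total / N):
  Adult, Mystery: 305×106/436 = 74.151
  Adult, Romance: 305×101/436 = 70.654
  Adult, SciFi: 305×110/436 = 76.950
  Adult, Biography: 305×119/436 = 83.245
  Child, Mystery: 131×106/436 = 31.849
  Child, Romance: 131×101/436 = 30.346
  Child, SciFi: 131×110/436 = 33.050
  Child, Biography: 131×119/436 = 35.755
Contributions (O − E)²/E:
  (92 − 74.151)²/74.151 = 4.2965
  (69 − 70.654)²/70.654 = 0.0387
  (67 − 76.950)²/76.950 = 1.2866
  (77 − 83.245)²/83.245 = 0.4685
  (14 − 31.849)²/31.849 = 10.0030
  (32 − 30.346)²/30.346 = 0.0902
  (43 − 33.050)²/33.050 = 2.9955
  (42 − 35.755)²/35.755 = 1.0908
χ² = 4.2965 + 0.0387 + 1.2866 + 0.4685 + 10.0030 + 0.0902 + 2.9955 + 1.0908 = 20.27

20.27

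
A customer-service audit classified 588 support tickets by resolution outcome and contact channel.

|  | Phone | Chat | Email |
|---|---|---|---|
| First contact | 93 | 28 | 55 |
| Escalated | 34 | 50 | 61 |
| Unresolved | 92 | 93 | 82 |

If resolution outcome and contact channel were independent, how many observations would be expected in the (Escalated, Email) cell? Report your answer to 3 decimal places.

Row total (Escalated) = 145; column total (Email) = 198; grand total N = 588.
Expected count = (row total × column total) / N = 145 × 198 / 588 = 48.827.

48.827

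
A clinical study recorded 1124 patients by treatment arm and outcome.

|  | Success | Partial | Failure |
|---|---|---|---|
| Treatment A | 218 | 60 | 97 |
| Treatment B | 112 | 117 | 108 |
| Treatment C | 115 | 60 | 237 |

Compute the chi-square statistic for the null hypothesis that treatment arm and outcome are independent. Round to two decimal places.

Row totals: 375, 337, 412. Column totals: 445, 237, 442. Grand total N = 1124.
Expected counts (row total × column total / N):
  Treatment A, Success: 375×445/1124 = 148.465
  Treatment A, Partial: 375×237/1124 = 79.070
  Treatment A, Failure: 375×442/1124 = 147.464
  Treatment B, Success: 337×445/1124 = 133.421
  Treatment B, Partial: 337×237/1124 = 71.058
  Treatment B, Failure: 337×442/1124 = 132.521
  Treatment C, Success: 412×445/1124 = 163.114
  Treatment C, Partial: 412×237/1124 = 86.872
  Treatment C, Failure: 412×442/1124 = 162.014
Contributions (O − E)²/E:
  (218 − 148.465)²/148.465 = 32.5674
  (60 − 79.070)²/79.070 = 4.5993
  (97 − 147.464)²/147.464 = 17.2694
  (112 − 133.421)²/133.421 = 3.4392
  (117 − 71.058)²/71.058 = 29.7034
  (108 − 132.521)²/132.521 = 4.5372
  (115 − 163.114)²/163.114 = 14.1923
  (60 − 86.872)²/86.872 = 8.3123
  (237 − 162.014)²/162.014 = 34.7063
χ² = 32.5674 + 4.5993 + 17.2694 + 3.4392 + 29.7034 + 4.5372 + 14.1923 + 8.3123 + 34.7063 = 149.33

149.33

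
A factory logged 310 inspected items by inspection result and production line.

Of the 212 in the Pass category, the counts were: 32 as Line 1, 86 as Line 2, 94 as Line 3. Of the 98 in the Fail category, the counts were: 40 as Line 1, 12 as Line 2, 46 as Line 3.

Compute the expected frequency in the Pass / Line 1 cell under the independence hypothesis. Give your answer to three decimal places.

Row total (Pass) = 212; column total (Line 1) = 72; grand total N = 310.
Expected count = (row total × column total) / N = 212 × 72 / 310 = 49.239.

49.239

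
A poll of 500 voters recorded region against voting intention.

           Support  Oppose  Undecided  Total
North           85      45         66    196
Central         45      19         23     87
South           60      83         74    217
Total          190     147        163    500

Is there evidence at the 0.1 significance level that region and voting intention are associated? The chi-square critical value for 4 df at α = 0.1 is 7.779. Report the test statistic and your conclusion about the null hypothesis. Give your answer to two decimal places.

23.39; reject H₀

Grand total N = 500.
Expected counts (row total × column total / N):
  North, Support: 196×190/500 = 74.480
  North, Oppose: 196×147/500 = 57.624
  North, Undecided: 196×163/500 = 63.896
  Central, Support: 87×190/500 = 33.060
  Central, Oppose: 87×147/500 = 25.578
  Central, Undecided: 87×163/500 = 28.362
  South, Support: 217×190/500 = 82.460
  South, Oppose: 217×147/500 = 63.798
  South, Undecided: 217×163/500 = 70.742
Contributions (O − E)²/E:
  (85 − 74.480)²/74.480 = 1.4859
  (45 − 57.624)²/57.624 = 2.7656
  (66 − 63.896)²/63.896 = 0.0693
  (45 − 33.060)²/33.060 = 4.3123
  (19 − 25.578)²/25.578 = 1.6917
  (23 − 28.362)²/28.362 = 1.0137
  (60 − 82.460)²/82.460 = 6.1175
  (83 − 63.798)²/63.798 = 5.7794
  (74 − 70.742)²/70.742 = 0.1500
χ² = 1.4859 + 2.7656 + 0.0693 + 4.3123 + 1.6917 + 1.0137 + 6.1175 + 5.7794 + 0.1500 = 23.39
df = (3−1)(3−1) = 4. Since 23.39 > 7.779, reject the null hypothesis of independence at α = 0.1.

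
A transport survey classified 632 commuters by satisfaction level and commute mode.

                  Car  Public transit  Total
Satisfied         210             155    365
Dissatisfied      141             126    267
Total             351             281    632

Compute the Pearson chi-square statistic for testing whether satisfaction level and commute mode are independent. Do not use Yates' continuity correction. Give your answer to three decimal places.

Grand total N = 632.
Expected counts (row total × column total / N):
  Satisfied, Car: 365×351/632 = 202.7136
  Satisfied, Public transit: 365×281/632 = 162.2864
  Dissatisfied, Car: 267×351/632 = 148.2864
  Dissatisfied, Public transit: 267×281/632 = 118.7136
Contributions (O − E)²/E:
  (210 − 202.7136)²/202.7136 = 0.2619
  (155 − 162.2864)²/162.2864 = 0.3271
  (141 − 148.2864)²/148.2864 = 0.3580
  (126 − 118.7136)²/118.7136 = 0.4472
χ² = 0.2619 + 0.3271 + 0.3580 + 0.4472 = 1.394

1.394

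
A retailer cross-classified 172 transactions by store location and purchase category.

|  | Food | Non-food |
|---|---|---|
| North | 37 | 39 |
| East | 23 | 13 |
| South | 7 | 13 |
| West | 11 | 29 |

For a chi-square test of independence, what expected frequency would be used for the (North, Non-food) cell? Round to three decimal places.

Row total (North) = 76; column total (Non-food) = 94; grand total N = 172.
Expected count = (row total × column total) / N = 76 × 94 / 172 = 41.535.

41.535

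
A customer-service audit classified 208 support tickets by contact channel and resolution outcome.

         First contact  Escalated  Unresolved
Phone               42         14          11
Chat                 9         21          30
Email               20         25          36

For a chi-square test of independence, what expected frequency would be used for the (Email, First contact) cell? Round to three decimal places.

Row total (Email) = 81; column total (First contact) = 71; grand total N = 208.
Expected count = (row total × column total) / N = 81 × 71 / 208 = 27.649.

27.649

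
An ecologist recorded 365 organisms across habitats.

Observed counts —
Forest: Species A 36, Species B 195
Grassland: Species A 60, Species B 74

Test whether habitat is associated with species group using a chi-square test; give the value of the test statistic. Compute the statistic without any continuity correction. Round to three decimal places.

Row totals: 231, 134. Column totals: 96, 269. Grand total N = 365.
Expected counts (row total × column total / N):
  Forest, Species A: 231×96/365 = 60.75616
  Forest, Species B: 231×269/365 = 170.24384
  Grassland, Species A: 134×96/365 = 35.24384
  Grassland, Species B: 134×269/365 = 98.75616
Contributions (O − E)²/E:
  (36 − 60.75616)²/60.75616 = 10.0873
  (195 − 170.24384)²/170.24384 = 3.5999
  (60 − 35.24384)²/35.24384 = 17.3893
  (74 − 98.75616)²/98.75616 = 6.2059
χ² = 10.0873 + 3.5999 + 17.3893 + 6.2059 = 37.282

37.282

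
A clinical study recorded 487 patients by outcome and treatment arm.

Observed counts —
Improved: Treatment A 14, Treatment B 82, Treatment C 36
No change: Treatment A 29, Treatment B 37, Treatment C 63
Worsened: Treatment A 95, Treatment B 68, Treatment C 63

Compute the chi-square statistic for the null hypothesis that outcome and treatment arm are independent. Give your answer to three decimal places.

Row totals: 132, 129, 226. Column totals: 138, 187, 162. Grand total N = 487.
Expected counts (row total × column total / N):
  Improved, Treatment A: 132×138/487 = 37.4045
  Improved, Treatment B: 132×187/487 = 50.6858
  Improved, Treatment C: 132×162/487 = 43.9097
  No change, Treatment A: 129×138/487 = 36.5544
  No change, Treatment B: 129×187/487 = 49.5339
  No change, Treatment C: 129×162/487 = 42.9117
  Worsened, Treatment A: 226×138/487 = 64.0411
  Worsened, Treatment B: 226×187/487 = 86.7803
  Worsened, Treatment C: 226×162/487 = 75.1786
Contributions (O − E)²/E:
  (14 − 37.4045)²/37.4045 = 14.6445
  (82 − 50.6858)²/50.6858 = 19.3462
  (36 − 43.9097)²/43.9097 = 1.4248
  (29 − 36.5544)²/36.5544 = 1.5612
  (37 − 49.5339)²/49.5339 = 3.1715
  (63 − 42.9117)²/42.9117 = 9.4040
  (95 − 64.0411)²/64.0411 = 14.9662
  (68 − 86.7803)²/86.7803 = 4.0643
  (63 − 75.1786)²/75.1786 = 1.9729
χ² = 14.6445 + 19.3462 + 1.4248 + 1.5612 + 3.1715 + 9.4040 + 14.9662 + 4.0643 + 1.9729 = 70.556

70.556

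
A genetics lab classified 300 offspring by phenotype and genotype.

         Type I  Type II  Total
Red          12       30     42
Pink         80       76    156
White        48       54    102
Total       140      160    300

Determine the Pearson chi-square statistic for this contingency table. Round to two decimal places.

6.87

Grand total N = 300.
Expected counts (row total × column total / N):
  Red, Type I: 42×140/300 = 19.600
  Red, Type II: 42×160/300 = 22.400
  Pink, Type I: 156×140/300 = 72.800
  Pink, Type II: 156×160/300 = 83.200
  White, Type I: 102×140/300 = 47.600
  White, Type II: 102×160/300 = 54.400
Contributions (O − E)²/E:
  (12 − 19.600)²/19.600 = 2.9469
  (30 − 22.400)²/22.400 = 2.5786
  (80 − 72.800)²/72.800 = 0.7121
  (76 − 83.200)²/83.200 = 0.6231
  (48 − 47.600)²/47.600 = 0.0034
  (54 − 54.400)²/54.400 = 0.0029
χ² = 2.9469 + 2.5786 + 0.7121 + 0.6231 + 0.0034 + 0.0029 = 6.87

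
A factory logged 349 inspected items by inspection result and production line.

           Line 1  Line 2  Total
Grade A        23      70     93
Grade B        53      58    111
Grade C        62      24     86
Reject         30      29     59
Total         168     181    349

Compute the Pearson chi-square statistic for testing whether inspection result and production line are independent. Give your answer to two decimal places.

40.36

Grand total N = 349.
Expected counts (row total × column total / N):
  Grade A, Line 1: 93×168/349 = 44.768
  Grade A, Line 2: 93×181/349 = 48.232
  Grade B, Line 1: 111×168/349 = 53.433
  Grade B, Line 2: 111×181/349 = 57.567
  Grade C, Line 1: 86×168/349 = 41.398
  Grade C, Line 2: 86×181/349 = 44.602
  Reject, Line 1: 59×168/349 = 28.401
  Reject, Line 2: 59×181/349 = 30.599
Contributions (O − E)²/E:
  (23 − 44.768)²/44.768 = 10.5845
  (70 − 48.232)²/48.232 = 9.8243
  (53 − 53.433)²/53.433 = 0.0035
  (58 − 57.567)²/57.567 = 0.0033
  (62 − 41.398)²/41.398 = 10.2527
  (24 − 44.602)²/44.602 = 9.5162
  (30 − 28.401)²/28.401 = 0.0900
  (29 − 30.599)²/30.599 = 0.0836
χ² = 10.5845 + 9.8243 + 0.0035 + 0.0033 + 10.2527 + 9.5162 + 0.0900 + 0.0836 = 40.36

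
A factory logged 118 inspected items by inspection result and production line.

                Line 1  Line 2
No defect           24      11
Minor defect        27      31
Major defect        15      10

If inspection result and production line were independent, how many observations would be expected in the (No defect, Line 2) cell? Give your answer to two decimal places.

Row total (No defect) = 35; column total (Line 2) = 52; grand total N = 118.
Expected count = (row total × column total) / N = 35 × 52 / 118 = 15.42.

15.42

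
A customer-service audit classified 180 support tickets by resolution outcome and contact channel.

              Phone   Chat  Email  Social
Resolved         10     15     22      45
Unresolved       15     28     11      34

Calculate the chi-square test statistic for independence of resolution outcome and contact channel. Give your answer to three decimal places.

Row totals: 92, 88. Column totals: 25, 43, 33, 79. Grand total N = 180.
Expected counts (row total × column total / N):
  Resolved, Phone: 92×25/180 = 12.7778
  Resolved, Chat: 92×43/180 = 21.9778
  Resolved, Email: 92×33/180 = 16.8667
  Resolved, Social: 92×79/180 = 40.3778
  Unresolved, Phone: 88×25/180 = 12.2222
  Unresolved, Chat: 88×43/180 = 21.0222
  Unresolved, Email: 88×33/180 = 16.1333
  Unresolved, Social: 88×79/180 = 38.6222
Contributions (O − E)²/E:
  (10 − 12.7778)²/12.7778 = 0.6039
  (15 − 21.9778)²/21.9778 = 2.2154
  (22 − 16.8667)²/16.8667 = 1.5623
  (45 − 40.3778)²/40.3778 = 0.5291
  (15 − 12.2222)²/12.2222 = 0.6313
  (28 − 21.0222)²/21.0222 = 2.3161
  (11 − 16.1333)²/16.1333 = 1.6333
  (34 − 38.6222)²/38.6222 = 0.5532
χ² = 0.6039 + 2.2154 + 1.5623 + 0.5291 + 0.6313 + 2.3161 + 1.6333 + 0.5532 = 10.045

10.045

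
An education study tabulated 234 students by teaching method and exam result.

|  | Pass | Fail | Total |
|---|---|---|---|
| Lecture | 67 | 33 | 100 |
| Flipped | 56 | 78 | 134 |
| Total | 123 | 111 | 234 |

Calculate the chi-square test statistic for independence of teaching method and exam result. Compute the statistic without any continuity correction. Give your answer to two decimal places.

Grand total N = 234.
Expected counts (row total × column total / N):
  Lecture, Pass: 100×123/234 = 52.564103
  Lecture, Fail: 100×111/234 = 47.435897
  Flipped, Pass: 134×123/234 = 70.435897
  Flipped, Fail: 134×111/234 = 63.564103
Contributions (O − E)²/E:
  (67 − 52.564103)²/52.564103 = 3.9646
  (33 − 47.435897)²/47.435897 = 4.3932
  (56 − 70.435897)²/70.435897 = 2.9586
  (78 − 63.564103)²/63.564103 = 3.2785
χ² = 3.9646 + 4.3932 + 2.9586 + 3.2785 = 14.59

14.59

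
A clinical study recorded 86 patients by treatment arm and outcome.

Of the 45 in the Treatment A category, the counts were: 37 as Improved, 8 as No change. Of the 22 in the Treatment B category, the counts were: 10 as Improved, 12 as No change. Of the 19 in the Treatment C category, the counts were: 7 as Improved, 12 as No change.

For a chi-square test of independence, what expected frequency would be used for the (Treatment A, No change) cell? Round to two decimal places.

16.74

Row total (Treatment A) = 45; column total (No change) = 32; grand total N = 86.
Expected count = (row total × column total) / N = 45 × 32 / 86 = 16.74.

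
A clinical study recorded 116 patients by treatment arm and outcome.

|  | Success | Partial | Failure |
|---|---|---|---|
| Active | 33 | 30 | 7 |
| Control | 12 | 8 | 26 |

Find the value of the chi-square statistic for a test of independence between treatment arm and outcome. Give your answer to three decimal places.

29.786

Row totals: 70, 46. Column totals: 45, 38, 33. Grand total N = 116.
Expected counts (row total × column total / N):
  Active, Success: 70×45/116 = 27.1552
  Active, Partial: 70×38/116 = 22.9310
  Active, Failure: 70×33/116 = 19.9138
  Control, Success: 46×45/116 = 17.8448
  Control, Partial: 46×38/116 = 15.0690
  Control, Failure: 46×33/116 = 13.0862
Contributions (O − E)²/E:
  (33 − 27.1552)²/27.1552 = 1.2580
  (30 − 22.9310)²/22.9310 = 2.1792
  (7 − 19.9138)²/19.9138 = 8.3744
  (12 − 17.8448)²/17.8448 = 1.9144
  (8 − 15.0690)²/15.0690 = 3.3161
  (26 − 13.0862)²/13.0862 = 12.7437
χ² = 1.2580 + 2.1792 + 8.3744 + 1.9144 + 3.3161 + 12.7437 = 29.786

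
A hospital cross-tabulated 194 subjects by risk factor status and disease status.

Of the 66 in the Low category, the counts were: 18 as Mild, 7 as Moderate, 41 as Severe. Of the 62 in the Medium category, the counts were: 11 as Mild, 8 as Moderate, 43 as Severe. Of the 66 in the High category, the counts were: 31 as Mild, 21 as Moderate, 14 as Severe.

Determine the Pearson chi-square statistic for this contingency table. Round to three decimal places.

36.168

Row totals: 66, 62, 66. Column totals: 60, 36, 98. Grand total N = 194.
Expected counts (row total × column total / N):
  Low, Mild: 66×60/194 = 20.41237
  Low, Moderate: 66×36/194 = 12.24742
  Low, Severe: 66×98/194 = 33.34021
  Medium, Mild: 62×60/194 = 19.17526
  Medium, Moderate: 62×36/194 = 11.50515
  Medium, Severe: 62×98/194 = 31.31959
  High, Mild: 66×60/194 = 20.41237
  High, Moderate: 66×36/194 = 12.24742
  High, Severe: 66×98/194 = 33.34021
Contributions (O − E)²/E:
  (18 − 20.41237)²/20.41237 = 0.2851
  (7 − 12.24742)²/12.24742 = 2.2483
  (41 − 33.34021)²/33.34021 = 1.7598
  (11 − 19.17526)²/19.17526 = 3.4855
  (8 − 11.50515)²/11.50515 = 1.0679
  (43 − 31.31959)²/31.31959 = 4.3561
  (31 − 20.41237)²/20.41237 = 5.4917
  (21 − 12.24742)²/12.24742 = 6.2550
  (14 − 33.34021)²/33.34021 = 11.2190
χ² = 0.2851 + 2.2483 + 1.7598 + 3.4855 + 1.0679 + 4.3561 + 5.4917 + 6.2550 + 11.2190 = 36.168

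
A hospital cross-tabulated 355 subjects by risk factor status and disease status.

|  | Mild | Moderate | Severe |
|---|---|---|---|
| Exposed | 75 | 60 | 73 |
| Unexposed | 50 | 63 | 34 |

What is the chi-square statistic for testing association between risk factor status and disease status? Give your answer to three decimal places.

Row totals: 208, 147. Column totals: 125, 123, 107. Grand total N = 355.
Expected counts (row total × column total / N):
  Exposed, Mild: 208×125/355 = 73.2394
  Exposed, Moderate: 208×123/355 = 72.0676
  Exposed, Severe: 208×107/355 = 62.6930
  Unexposed, Mild: 147×125/355 = 51.7606
  Unexposed, Moderate: 147×123/355 = 50.9324
  Unexposed, Severe: 147×107/355 = 44.3070
Contributions (O − E)²/E:
  (75 − 73.2394)²/73.2394 = 0.0423
  (60 − 72.0676)²/72.0676 = 2.0207
  (73 − 62.6930)²/62.6930 = 1.6945
  (50 − 51.7606)²/51.7606 = 0.0599
  (63 − 50.9324)²/50.9324 = 2.8592
  (34 − 44.3070)²/44.3070 = 2.3977
χ² = 0.0423 + 2.0207 + 1.6945 + 0.0599 + 2.8592 + 2.3977 = 9.074

9.074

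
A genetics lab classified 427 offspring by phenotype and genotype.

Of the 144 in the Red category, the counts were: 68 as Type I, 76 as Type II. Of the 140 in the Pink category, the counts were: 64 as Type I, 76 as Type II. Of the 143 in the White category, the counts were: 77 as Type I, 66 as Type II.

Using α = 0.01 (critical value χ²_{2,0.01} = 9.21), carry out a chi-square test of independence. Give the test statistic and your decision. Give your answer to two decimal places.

2.13; fail to reject H₀

Row totals: 144, 140, 143. Column totals: 209, 218. Grand total N = 427.
Expected counts (row total × column total / N):
  Red, Type I: 144×209/427 = 70.482
  Red, Type II: 144×218/427 = 73.518
  Pink, Type I: 140×209/427 = 68.525
  Pink, Type II: 140×218/427 = 71.475
  White, Type I: 143×209/427 = 69.993
  White, Type II: 143×218/427 = 73.007
Contributions (O − E)²/E:
  (68 − 70.482)²/70.482 = 0.0874
  (76 − 73.518)²/73.518 = 0.0838
  (64 − 68.525)²/68.525 = 0.2988
  (76 − 71.475)²/71.475 = 0.2865
  (77 − 69.993)²/69.993 = 0.7015
  (66 − 73.007)²/73.007 = 0.6725
χ² = 0.0874 + 0.0838 + 0.2988 + 0.2865 + 0.7015 + 0.6725 = 2.13
df = (3−1)(2−1) = 2. Since 2.13 < 9.21, fail to reject the null hypothesis of independence at α = 0.01.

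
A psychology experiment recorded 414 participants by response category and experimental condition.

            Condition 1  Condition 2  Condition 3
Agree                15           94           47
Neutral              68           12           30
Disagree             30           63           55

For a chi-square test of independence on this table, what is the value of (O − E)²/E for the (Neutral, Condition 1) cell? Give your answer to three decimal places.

48.033

Row total (Neutral) = 110; column total (Condition 1) = 113; N = 414.
Expected count E = 110 × 113 / 414 = 30.0242.
Contribution = (O − E)²/E = (68 − 30.0242)² / 30.0242 = 48.033.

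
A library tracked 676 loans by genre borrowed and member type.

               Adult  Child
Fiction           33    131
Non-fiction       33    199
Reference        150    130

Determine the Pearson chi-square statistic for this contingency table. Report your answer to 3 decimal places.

Row totals: 164, 232, 280. Column totals: 216, 460. Grand total N = 676.
Expected counts (row total × column total / N):
  Fiction, Adult: 164×216/676 = 52.40237
  Fiction, Child: 164×460/676 = 111.59763
  Non-fiction, Adult: 232×216/676 = 74.13018
  Non-fiction, Child: 232×460/676 = 157.86982
  Reference, Adult: 280×216/676 = 89.46746
  Reference, Child: 280×460/676 = 190.53254
Contributions (O − E)²/E:
  (33 − 52.40237)²/52.40237 = 7.1839
  (131 − 111.59763)²/111.59763 = 3.3733
  (33 − 74.13018)²/74.13018 = 22.8206
  (199 − 157.86982)²/157.86982 = 10.7157
  (150 − 89.46746)²/89.46746 = 40.9555
  (130 − 190.53254)²/190.53254 = 19.2313
χ² = 7.1839 + 3.3733 + 22.8206 + 10.7157 + 40.9555 + 19.2313 = 104.280

104.280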